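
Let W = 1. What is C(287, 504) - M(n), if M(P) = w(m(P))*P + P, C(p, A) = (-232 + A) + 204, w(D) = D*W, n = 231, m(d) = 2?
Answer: -217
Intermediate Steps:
w(D) = D (w(D) = D*1 = D)
C(p, A) = -28 + A
M(P) = 3*P (M(P) = 2*P + P = 3*P)
C(287, 504) - M(n) = (-28 + 504) - 3*231 = 476 - 1*693 = 476 - 693 = -217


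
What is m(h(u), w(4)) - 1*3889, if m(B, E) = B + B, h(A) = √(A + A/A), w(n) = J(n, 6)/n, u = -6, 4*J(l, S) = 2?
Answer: -3889 + 2*I*√5 ≈ -3889.0 + 4.4721*I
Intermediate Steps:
J(l, S) = ½ (J(l, S) = (¼)*2 = ½)
w(n) = 1/(2*n)
h(A) = √(1 + A) (h(A) = √(A + 1) = √(1 + A))
m(B, E) = 2*B
m(h(u), w(4)) - 1*3889 = 2*√(1 - 6) - 1*3889 = 2*√(-5) - 3889 = 2*(I*√5) - 3889 = 2*I*√5 - 3889 = -3889 + 2*I*√5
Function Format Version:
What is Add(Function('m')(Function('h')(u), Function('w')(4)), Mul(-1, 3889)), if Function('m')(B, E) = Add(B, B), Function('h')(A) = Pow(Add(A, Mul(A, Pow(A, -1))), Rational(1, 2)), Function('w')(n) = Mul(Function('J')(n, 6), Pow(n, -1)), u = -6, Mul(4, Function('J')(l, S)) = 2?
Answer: Add(-3889, Mul(2, I, Pow(5, Rational(1, 2)))) ≈ Add(-3889.0, Mul(4.4721, I))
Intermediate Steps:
Function('J')(l, S) = Rational(1, 2) (Function('J')(l, S) = Mul(Rational(1, 4), 2) = Rational(1, 2))
Function('w')(n) = Mul(Rational(1, 2), Pow(n, -1))
Function('h')(A) = Pow(Add(1, A), Rational(1, 2)) (Function('h')(A) = Pow(Add(A, 1), Rational(1, 2)) = Pow(Add(1, A), Rational(1, 2)))
Function('m')(B, E) = Mul(2, B)
Add(Function('m')(Function('h')(u), Function('w')(4)), Mul(-1, 3889)) = Add(Mul(2, Pow(Add(1, -6), Rational(1, 2))), Mul(-1, 3889)) = Add(Mul(2, Pow(-5, Rational(1, 2))), -3889) = Add(Mul(2, Mul(I, Pow(5, Rational(1, 2)))), -3889) = Add(Mul(2, I, Pow(5, Rational(1, 2))), -3889) = Add(-3889, Mul(2, I, Pow(5, Rational(1, 2))))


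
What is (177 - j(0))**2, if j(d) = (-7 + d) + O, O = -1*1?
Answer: 34225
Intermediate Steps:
O = -1
j(d) = -8 + d (j(d) = (-7 + d) - 1 = -8 + d)
(177 - j(0))**2 = (177 - (-8 + 0))**2 = (177 - 1*(-8))**2 = (177 + 8)**2 = 185**2 = 34225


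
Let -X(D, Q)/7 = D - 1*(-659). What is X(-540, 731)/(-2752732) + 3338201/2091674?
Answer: 4595457539787/2878908976684 ≈ 1.5962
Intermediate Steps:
X(D, Q) = -4613 - 7*D (X(D, Q) = -7*(D - 1*(-659)) = -7*(D + 659) = -7*(659 + D) = -4613 - 7*D)
X(-540, 731)/(-2752732) + 3338201/2091674 = (-4613 - 7*(-540))/(-2752732) + 3338201/2091674 = (-4613 + 3780)*(-1/2752732) + 3338201*(1/2091674) = -833*(-1/2752732) + 3338201/2091674 = 833/2752732 + 3338201/2091674 = 4595457539787/2878908976684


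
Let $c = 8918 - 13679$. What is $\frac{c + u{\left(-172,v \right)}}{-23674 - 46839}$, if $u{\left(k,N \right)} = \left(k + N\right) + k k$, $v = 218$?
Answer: $- \frac{24869}{70513} \approx -0.35269$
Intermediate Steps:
$c = -4761$ ($c = 8918 - 13679 = -4761$)
$u{\left(k,N \right)} = N + k + k^{2}$ ($u{\left(k,N \right)} = \left(N + k\right) + k^{2} = N + k + k^{2}$)
$\frac{c + u{\left(-172,v \right)}}{-23674 - 46839} = \frac{-4761 + \left(218 - 172 + \left(-172\right)^{2}\right)}{-23674 - 46839} = \frac{-4761 + \left(218 - 172 + 29584\right)}{-70513} = \left(-4761 + 29630\right) \left(- \frac{1}{70513}\right) = 24869 \left(- \frac{1}{70513}\right) = - \frac{24869}{70513}$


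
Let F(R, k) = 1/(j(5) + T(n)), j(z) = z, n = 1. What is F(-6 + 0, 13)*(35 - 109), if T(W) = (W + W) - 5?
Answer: -37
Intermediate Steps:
T(W) = -5 + 2*W (T(W) = 2*W - 5 = -5 + 2*W)
F(R, k) = ½ (F(R, k) = 1/(5 + (-5 + 2*1)) = 1/(5 + (-5 + 2)) = 1/(5 - 3) = 1/2 = ½)
F(-6 + 0, 13)*(35 - 109) = (35 - 109)/2 = (½)*(-74) = -37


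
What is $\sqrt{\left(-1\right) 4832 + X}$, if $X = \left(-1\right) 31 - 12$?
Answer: $5 i \sqrt{195} \approx 69.821 i$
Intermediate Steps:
$X = -43$ ($X = -31 - 12 = -43$)
$\sqrt{\left(-1\right) 4832 + X} = \sqrt{\left(-1\right) 4832 - 43} = \sqrt{-4832 - 43} = \sqrt{-4875} = 5 i \sqrt{195}$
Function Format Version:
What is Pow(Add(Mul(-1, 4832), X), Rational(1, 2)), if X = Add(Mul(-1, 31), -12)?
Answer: Mul(5, I, Pow(195, Rational(1, 2))) ≈ Mul(69.821, I)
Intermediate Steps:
X = -43 (X = Add(-31, -12) = -43)
Pow(Add(Mul(-1, 4832), X), Rational(1, 2)) = Pow(Add(Mul(-1, 4832), -43), Rational(1, 2)) = Pow(Add(-4832, -43), Rational(1, 2)) = Pow(-4875, Rational(1, 2)) = Mul(5, I, Pow(195, Rational(1, 2)))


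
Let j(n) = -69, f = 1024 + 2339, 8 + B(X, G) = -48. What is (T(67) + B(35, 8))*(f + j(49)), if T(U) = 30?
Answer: -85644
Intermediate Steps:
B(X, G) = -56 (B(X, G) = -8 - 48 = -56)
f = 3363
(T(67) + B(35, 8))*(f + j(49)) = (30 - 56)*(3363 - 69) = -26*3294 = -85644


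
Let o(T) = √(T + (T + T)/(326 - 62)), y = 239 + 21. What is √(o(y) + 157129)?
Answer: √(171113481 + 33*√285285)/33 ≈ 396.42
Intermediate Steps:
y = 260
o(T) = √4389*√T/66 (o(T) = √(T + (2*T)/264) = √(T + (2*T)*(1/264)) = √(T + T/132) = √(133*T/132) = √4389*√T/66)
√(o(y) + 157129) = √(√4389*√260/66 + 157129) = √(√4389*(2*√65)/66 + 157129) = √(√285285/33 + 157129) = √(157129 + √285285/33)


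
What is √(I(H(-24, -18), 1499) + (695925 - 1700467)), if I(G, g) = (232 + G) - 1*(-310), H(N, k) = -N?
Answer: 2*I*√250994 ≈ 1002.0*I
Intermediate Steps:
I(G, g) = 542 + G (I(G, g) = (232 + G) + 310 = 542 + G)
√(I(H(-24, -18), 1499) + (695925 - 1700467)) = √((542 - 1*(-24)) + (695925 - 1700467)) = √((542 + 24) - 1004542) = √(566 - 1004542) = √(-1003976) = 2*I*√250994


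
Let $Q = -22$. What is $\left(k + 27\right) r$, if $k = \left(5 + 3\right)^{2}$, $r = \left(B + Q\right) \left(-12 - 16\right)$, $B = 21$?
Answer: $2548$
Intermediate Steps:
$r = 28$ ($r = \left(21 - 22\right) \left(-12 - 16\right) = \left(-1\right) \left(-28\right) = 28$)
$k = 64$ ($k = 8^{2} = 64$)
$\left(k + 27\right) r = \left(64 + 27\right) 28 = 91 \cdot 28 = 2548$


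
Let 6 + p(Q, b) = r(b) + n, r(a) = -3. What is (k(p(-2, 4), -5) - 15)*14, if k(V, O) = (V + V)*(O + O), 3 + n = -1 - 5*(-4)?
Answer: -2170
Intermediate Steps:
n = 16 (n = -3 + (-1 - 5*(-4)) = -3 + (-1 + 20) = -3 + 19 = 16)
p(Q, b) = 7 (p(Q, b) = -6 + (-3 + 16) = -6 + 13 = 7)
k(V, O) = 4*O*V (k(V, O) = (2*V)*(2*O) = 4*O*V)
(k(p(-2, 4), -5) - 15)*14 = (4*(-5)*7 - 15)*14 = (-140 - 15)*14 = -155*14 = -2170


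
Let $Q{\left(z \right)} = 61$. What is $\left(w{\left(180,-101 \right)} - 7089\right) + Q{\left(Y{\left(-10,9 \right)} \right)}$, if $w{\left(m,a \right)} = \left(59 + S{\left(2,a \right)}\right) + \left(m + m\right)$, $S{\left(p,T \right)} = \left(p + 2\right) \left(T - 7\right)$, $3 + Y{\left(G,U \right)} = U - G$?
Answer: $-7041$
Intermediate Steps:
$Y{\left(G,U \right)} = -3 + U - G$ ($Y{\left(G,U \right)} = -3 - \left(G - U\right) = -3 + U - G$)
$S{\left(p,T \right)} = \left(-7 + T\right) \left(2 + p\right)$ ($S{\left(p,T \right)} = \left(2 + p\right) \left(-7 + T\right) = \left(-7 + T\right) \left(2 + p\right)$)
$w{\left(m,a \right)} = 31 + 2 m + 4 a$ ($w{\left(m,a \right)} = \left(59 + \left(-14 - 14 + 2 a + a 2\right)\right) + \left(m + m\right) = \left(59 + \left(-14 - 14 + 2 a + 2 a\right)\right) + 2 m = \left(59 + \left(-28 + 4 a\right)\right) + 2 m = \left(31 + 4 a\right) + 2 m = 31 + 2 m + 4 a$)
$\left(w{\left(180,-101 \right)} - 7089\right) + Q{\left(Y{\left(-10,9 \right)} \right)} = \left(\left(31 + 2 \cdot 180 + 4 \left(-101\right)\right) - 7089\right) + 61 = \left(\left(31 + 360 - 404\right) - 7089\right) + 61 = \left(-13 - 7089\right) + 61 = -7102 + 61 = -7041$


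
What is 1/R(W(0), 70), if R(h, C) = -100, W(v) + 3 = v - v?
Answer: -1/100 ≈ -0.010000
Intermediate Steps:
W(v) = -3 (W(v) = -3 + (v - v) = -3 + 0 = -3)
1/R(W(0), 70) = 1/(-100) = -1/100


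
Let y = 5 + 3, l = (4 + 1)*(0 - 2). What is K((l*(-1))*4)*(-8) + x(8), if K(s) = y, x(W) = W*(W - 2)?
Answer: -16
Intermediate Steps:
x(W) = W*(-2 + W)
l = -10 (l = 5*(-2) = -10)
y = 8
K(s) = 8
K((l*(-1))*4)*(-8) + x(8) = 8*(-8) + 8*(-2 + 8) = -64 + 8*6 = -64 + 48 = -16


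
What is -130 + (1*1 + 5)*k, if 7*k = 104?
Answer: -286/7 ≈ -40.857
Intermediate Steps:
k = 104/7 (k = (⅐)*104 = 104/7 ≈ 14.857)
-130 + (1*1 + 5)*k = -130 + (1*1 + 5)*(104/7) = -130 + (1 + 5)*(104/7) = -130 + 6*(104/7) = -130 + 624/7 = -286/7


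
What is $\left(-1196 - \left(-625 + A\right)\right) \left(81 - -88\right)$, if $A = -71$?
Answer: $-84500$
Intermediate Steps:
$\left(-1196 - \left(-625 + A\right)\right) \left(81 - -88\right) = \left(-1196 + \left(625 - -71\right)\right) \left(81 - -88\right) = \left(-1196 + \left(625 + 71\right)\right) \left(81 + 88\right) = \left(-1196 + 696\right) 169 = \left(-500\right) 169 = -84500$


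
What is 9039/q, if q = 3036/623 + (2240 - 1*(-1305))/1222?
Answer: 6881444934/5918527 ≈ 1162.7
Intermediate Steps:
q = 5918527/761306 (q = 3036*(1/623) + (2240 + 1305)*(1/1222) = 3036/623 + 3545*(1/1222) = 3036/623 + 3545/1222 = 5918527/761306 ≈ 7.7742)
9039/q = 9039/(5918527/761306) = 9039*(761306/5918527) = 6881444934/5918527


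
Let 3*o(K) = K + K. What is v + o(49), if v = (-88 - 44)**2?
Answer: 52370/3 ≈ 17457.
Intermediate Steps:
o(K) = 2*K/3 (o(K) = (K + K)/3 = (2*K)/3 = 2*K/3)
v = 17424 (v = (-132)**2 = 17424)
v + o(49) = 17424 + (2/3)*49 = 17424 + 98/3 = 52370/3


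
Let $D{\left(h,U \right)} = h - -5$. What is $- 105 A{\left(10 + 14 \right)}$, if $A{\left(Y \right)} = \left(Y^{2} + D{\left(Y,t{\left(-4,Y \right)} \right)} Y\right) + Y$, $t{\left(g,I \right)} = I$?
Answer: $-136080$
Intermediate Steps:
$D{\left(h,U \right)} = 5 + h$ ($D{\left(h,U \right)} = h + 5 = 5 + h$)
$A{\left(Y \right)} = Y + Y^{2} + Y \left(5 + Y\right)$ ($A{\left(Y \right)} = \left(Y^{2} + \left(5 + Y\right) Y\right) + Y = \left(Y^{2} + Y \left(5 + Y\right)\right) + Y = Y + Y^{2} + Y \left(5 + Y\right)$)
$- 105 A{\left(10 + 14 \right)} = - 105 \cdot 2 \left(10 + 14\right) \left(3 + \left(10 + 14\right)\right) = - 105 \cdot 2 \cdot 24 \left(3 + 24\right) = - 105 \cdot 2 \cdot 24 \cdot 27 = \left(-105\right) 1296 = -136080$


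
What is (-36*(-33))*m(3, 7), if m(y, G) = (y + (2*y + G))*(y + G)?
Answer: 190080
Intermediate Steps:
m(y, G) = (G + y)*(G + 3*y) (m(y, G) = (y + (G + 2*y))*(G + y) = (G + 3*y)*(G + y) = (G + y)*(G + 3*y))
(-36*(-33))*m(3, 7) = (-36*(-33))*(7² + 3*3² + 4*7*3) = 1188*(49 + 3*9 + 84) = 1188*(49 + 27 + 84) = 1188*160 = 190080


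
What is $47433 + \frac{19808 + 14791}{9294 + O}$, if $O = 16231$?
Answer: $\frac{1210761924}{25525} \approx 47434.0$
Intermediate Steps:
$47433 + \frac{19808 + 14791}{9294 + O} = 47433 + \frac{19808 + 14791}{9294 + 16231} = 47433 + \frac{34599}{25525} = \frac{1210761924}{25525}$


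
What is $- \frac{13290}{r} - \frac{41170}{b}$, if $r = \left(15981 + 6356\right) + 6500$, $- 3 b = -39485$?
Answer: $- \frac{817282704}{227725789} \approx -3.5889$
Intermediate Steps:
$b = \frac{39485}{3}$ ($b = \left(- \frac{1}{3}\right) \left(-39485\right) = \frac{39485}{3} \approx 13162.0$)
$r = 28837$ ($r = 22337 + 6500 = 28837$)
$- \frac{13290}{r} - \frac{41170}{b} = - \frac{13290}{28837} - \frac{41170}{\frac{39485}{3}} = \left(-13290\right) \frac{1}{28837} - \frac{24702}{7897} = - \frac{13290}{28837} - \frac{24702}{7897} = - \frac{817282704}{227725789}$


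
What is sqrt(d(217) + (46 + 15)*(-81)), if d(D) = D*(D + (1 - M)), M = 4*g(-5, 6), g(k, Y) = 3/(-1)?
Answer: sqrt(44969) ≈ 212.06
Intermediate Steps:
g(k, Y) = -3 (g(k, Y) = 3*(-1) = -3)
M = -12 (M = 4*(-3) = -12)
d(D) = D*(13 + D) (d(D) = D*(D + (1 - 1*(-12))) = D*(D + (1 + 12)) = D*(D + 13) = D*(13 + D))
sqrt(d(217) + (46 + 15)*(-81)) = sqrt(217*(13 + 217) + (46 + 15)*(-81)) = sqrt(217*230 + 61*(-81)) = sqrt(49910 - 4941) = sqrt(44969)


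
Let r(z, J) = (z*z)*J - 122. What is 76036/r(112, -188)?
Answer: -38018/1179197 ≈ -0.032241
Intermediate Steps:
r(z, J) = -122 + J*z**2 (r(z, J) = z**2*J - 122 = J*z**2 - 122 = -122 + J*z**2)
76036/r(112, -188) = 76036/(-122 - 188*112**2) = 76036/(-122 - 188*12544) = 76036/(-122 - 2358272) = 76036/(-2358394) = 76036*(-1/2358394) = -38018/1179197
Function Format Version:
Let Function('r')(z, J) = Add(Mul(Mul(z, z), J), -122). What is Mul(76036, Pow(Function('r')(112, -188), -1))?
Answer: Rational(-38018, 1179197) ≈ -0.032241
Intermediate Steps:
Function('r')(z, J) = Add(-122, Mul(J, Pow(z, 2))) (Function('r')(z, J) = Add(Mul(Pow(z, 2), J), -122) = Add(Mul(J, Pow(z, 2)), -122) = Add(-122, Mul(J, Pow(z, 2))))
Mul(76036, Pow(Function('r')(112, -188), -1)) = Mul(76036, Pow(Add(-122, Mul(-188, Pow(112, 2))), -1)) = Mul(76036, Pow(Add(-122, Mul(-188, 12544)), -1)) = Mul(76036, Pow(Add(-122, -2358272), -1)) = Mul(76036, Pow(-2358394, -1)) = Mul(76036, Rational(-1, 2358394)) = Rational(-38018, 1179197)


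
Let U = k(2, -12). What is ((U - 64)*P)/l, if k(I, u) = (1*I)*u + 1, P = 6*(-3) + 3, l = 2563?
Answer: 1305/2563 ≈ 0.50917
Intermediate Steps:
P = -15 (P = -18 + 3 = -15)
k(I, u) = 1 + I*u (k(I, u) = I*u + 1 = 1 + I*u)
U = -23 (U = 1 + 2*(-12) = 1 - 24 = -23)
((U - 64)*P)/l = ((-23 - 64)*(-15))/2563 = -87*(-15)*(1/2563) = 1305*(1/2563) = 1305/2563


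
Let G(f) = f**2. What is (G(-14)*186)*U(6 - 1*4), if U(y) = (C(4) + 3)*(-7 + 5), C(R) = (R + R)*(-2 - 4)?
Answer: 3281040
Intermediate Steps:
C(R) = -12*R (C(R) = (2*R)*(-6) = -12*R)
U(y) = 90 (U(y) = (-12*4 + 3)*(-7 + 5) = (-48 + 3)*(-2) = -45*(-2) = 90)
(G(-14)*186)*U(6 - 1*4) = ((-14)**2*186)*90 = (196*186)*90 = 36456*90 = 3281040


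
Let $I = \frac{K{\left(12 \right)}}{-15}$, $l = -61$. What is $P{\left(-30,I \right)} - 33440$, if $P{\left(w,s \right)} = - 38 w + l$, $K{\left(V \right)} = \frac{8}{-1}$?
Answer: $-32361$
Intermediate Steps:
$K{\left(V \right)} = -8$ ($K{\left(V \right)} = 8 \left(-1\right) = -8$)
$I = \frac{8}{15}$ ($I = - \frac{8}{-15} = \left(-8\right) \left(- \frac{1}{15}\right) = \frac{8}{15} \approx 0.53333$)
$P{\left(w,s \right)} = -61 - 38 w$ ($P{\left(w,s \right)} = - 38 w - 61 = -61 - 38 w$)
$P{\left(-30,I \right)} - 33440 = \left(-61 - -1140\right) - 33440 = \left(-61 + 1140\right) - 33440 = 1079 - 33440 = -32361$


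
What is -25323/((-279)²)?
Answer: -8441/25947 ≈ -0.32532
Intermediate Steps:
-25323/((-279)²) = -25323/77841 = -25323*1/77841 = -8441/25947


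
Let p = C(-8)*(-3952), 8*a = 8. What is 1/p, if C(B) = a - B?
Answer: -1/35568 ≈ -2.8115e-5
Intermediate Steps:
a = 1 (a = (1/8)*8 = 1)
C(B) = 1 - B
p = -35568 (p = (1 - 1*(-8))*(-3952) = (1 + 8)*(-3952) = 9*(-3952) = -35568)
1/p = 1/(-35568) = -1/35568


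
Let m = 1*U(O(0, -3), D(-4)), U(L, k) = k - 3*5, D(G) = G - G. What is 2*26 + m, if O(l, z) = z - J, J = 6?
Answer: 37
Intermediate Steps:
D(G) = 0
O(l, z) = -6 + z (O(l, z) = z - 1*6 = z - 6 = -6 + z)
U(L, k) = -15 + k (U(L, k) = k - 15 = -15 + k)
m = -15 (m = 1*(-15 + 0) = 1*(-15) = -15)
2*26 + m = 2*26 - 15 = 52 - 15 = 37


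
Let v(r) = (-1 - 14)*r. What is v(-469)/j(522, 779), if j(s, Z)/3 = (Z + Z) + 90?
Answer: 2345/1648 ≈ 1.4229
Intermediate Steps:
j(s, Z) = 270 + 6*Z (j(s, Z) = 3*((Z + Z) + 90) = 3*(2*Z + 90) = 3*(90 + 2*Z) = 270 + 6*Z)
v(r) = -15*r
v(-469)/j(522, 779) = (-15*(-469))/(270 + 6*779) = 7035/(270 + 4674) = 7035/4944 = 7035*(1/4944) = 2345/1648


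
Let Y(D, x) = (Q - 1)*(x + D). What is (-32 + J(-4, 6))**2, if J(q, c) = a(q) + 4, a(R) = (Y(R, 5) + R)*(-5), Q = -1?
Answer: 4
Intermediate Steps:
Y(D, x) = -2*D - 2*x (Y(D, x) = (-1 - 1)*(x + D) = -2*(D + x) = -2*D - 2*x)
a(R) = 50 + 5*R (a(R) = ((-2*R - 2*5) + R)*(-5) = ((-2*R - 10) + R)*(-5) = ((-10 - 2*R) + R)*(-5) = (-10 - R)*(-5) = 50 + 5*R)
J(q, c) = 54 + 5*q (J(q, c) = (50 + 5*q) + 4 = 54 + 5*q)
(-32 + J(-4, 6))**2 = (-32 + (54 + 5*(-4)))**2 = (-32 + (54 - 20))**2 = (-32 + 34)**2 = 2**2 = 4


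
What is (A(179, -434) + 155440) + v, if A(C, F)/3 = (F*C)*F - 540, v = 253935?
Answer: 101554927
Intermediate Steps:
A(C, F) = -1620 + 3*C*F² (A(C, F) = 3*((F*C)*F - 540) = 3*((C*F)*F - 540) = 3*(C*F² - 540) = 3*(-540 + C*F²) = -1620 + 3*C*F²)
(A(179, -434) + 155440) + v = ((-1620 + 3*179*(-434)²) + 155440) + 253935 = ((-1620 + 3*179*188356) + 155440) + 253935 = ((-1620 + 101147172) + 155440) + 253935 = (101145552 + 155440) + 253935 = 101300992 + 253935 = 101554927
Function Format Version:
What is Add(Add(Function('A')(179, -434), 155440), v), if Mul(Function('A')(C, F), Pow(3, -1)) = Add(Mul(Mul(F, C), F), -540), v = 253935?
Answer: 101554927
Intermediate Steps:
Function('A')(C, F) = Add(-1620, Mul(3, C, Pow(F, 2))) (Function('A')(C, F) = Mul(3, Add(Mul(Mul(F, C), F), -540)) = Mul(3, Add(Mul(Mul(C, F), F), -540)) = Mul(3, Add(Mul(C, Pow(F, 2)), -540)) = Mul(3, Add(-540, Mul(C, Pow(F, 2)))) = Add(-1620, Mul(3, C, Pow(F, 2))))
Add(Add(Function('A')(179, -434), 155440), v) = Add(Add(Add(-1620, Mul(3, 179, Pow(-434, 2))), 155440), 253935) = Add(Add(Add(-1620, Mul(3, 179, 188356)), 155440), 253935) = Add(Add(Add(-1620, 101147172), 155440), 253935) = Add(Add(101145552, 155440), 253935) = Add(101300992, 253935) = 101554927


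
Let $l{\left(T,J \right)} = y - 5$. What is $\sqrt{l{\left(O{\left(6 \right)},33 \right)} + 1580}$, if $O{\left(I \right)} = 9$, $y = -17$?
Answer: $\sqrt{1558} \approx 39.471$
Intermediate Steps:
$l{\left(T,J \right)} = -22$ ($l{\left(T,J \right)} = -17 - 5 = -22$)
$\sqrt{l{\left(O{\left(6 \right)},33 \right)} + 1580} = \sqrt{-22 + 1580} = \sqrt{1558}$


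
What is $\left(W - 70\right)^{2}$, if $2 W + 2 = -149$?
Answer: $\frac{84681}{4} \approx 21170.0$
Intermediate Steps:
$W = - \frac{151}{2}$ ($W = -1 + \frac{1}{2} \left(-149\right) = -1 - \frac{149}{2} = - \frac{151}{2} \approx -75.5$)
$\left(W - 70\right)^{2} = \left(- \frac{151}{2} - 70\right)^{2} = \left(- \frac{291}{2}\right)^{2} = \frac{84681}{4}$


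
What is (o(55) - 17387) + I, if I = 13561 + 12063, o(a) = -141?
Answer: 8096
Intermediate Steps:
I = 25624
(o(55) - 17387) + I = (-141 - 17387) + 25624 = -17528 + 25624 = 8096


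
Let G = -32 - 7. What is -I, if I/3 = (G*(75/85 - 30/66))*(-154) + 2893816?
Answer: -147715656/17 ≈ -8.6892e+6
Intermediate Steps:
G = -39
I = 147715656/17 (I = 3*(-39*(75/85 - 30/66)*(-154) + 2893816) = 3*(-39*(75*(1/85) - 30*1/66)*(-154) + 2893816) = 3*(-39*(15/17 - 5/11)*(-154) + 2893816) = 3*(-39*80/187*(-154) + 2893816) = 3*(-3120/187*(-154) + 2893816) = 3*(43680/17 + 2893816) = 3*(49238552/17) = 147715656/17 ≈ 8.6892e+6)
-I = -1*147715656/17 = -147715656/17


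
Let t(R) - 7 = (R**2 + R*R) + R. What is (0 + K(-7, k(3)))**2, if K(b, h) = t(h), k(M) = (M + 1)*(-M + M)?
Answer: 49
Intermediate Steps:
k(M) = 0 (k(M) = (1 + M)*0 = 0)
t(R) = 7 + R + 2*R**2 (t(R) = 7 + ((R**2 + R*R) + R) = 7 + ((R**2 + R**2) + R) = 7 + (2*R**2 + R) = 7 + (R + 2*R**2) = 7 + R + 2*R**2)
K(b, h) = 7 + h + 2*h**2
(0 + K(-7, k(3)))**2 = (0 + (7 + 0 + 2*0**2))**2 = (0 + (7 + 0 + 2*0))**2 = (0 + (7 + 0 + 0))**2 = (0 + 7)**2 = 7**2 = 49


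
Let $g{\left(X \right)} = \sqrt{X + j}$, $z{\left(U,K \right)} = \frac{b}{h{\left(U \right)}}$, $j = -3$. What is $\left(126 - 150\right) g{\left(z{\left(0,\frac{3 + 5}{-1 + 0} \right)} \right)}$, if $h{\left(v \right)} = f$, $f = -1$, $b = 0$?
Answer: $- 24 i \sqrt{3} \approx - 41.569 i$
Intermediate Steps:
$h{\left(v \right)} = -1$
$z{\left(U,K \right)} = 0$ ($z{\left(U,K \right)} = \frac{0}{-1} = 0 \left(-1\right) = 0$)
$g{\left(X \right)} = \sqrt{-3 + X}$ ($g{\left(X \right)} = \sqrt{X - 3} = \sqrt{-3 + X}$)
$\left(126 - 150\right) g{\left(z{\left(0,\frac{3 + 5}{-1 + 0} \right)} \right)} = \left(126 - 150\right) \sqrt{-3 + 0} = - 24 \sqrt{-3} = - 24 i \sqrt{3}$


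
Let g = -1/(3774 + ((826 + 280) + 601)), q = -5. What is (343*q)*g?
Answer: 245/783 ≈ 0.31290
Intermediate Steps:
g = -1/5481 (g = -1/(3774 + (1106 + 601)) = -1/(3774 + 1707) = -1/5481 ≈ -0.00018245)
(343*q)*g = (343*(-5))*(-1/5481) = -1715*(-1/5481) = 245/783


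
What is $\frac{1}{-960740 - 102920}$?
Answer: $- \frac{1}{1063660} \approx -9.4015 \cdot 10^{-7}$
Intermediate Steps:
$\frac{1}{-960740 - 102920} = \frac{1}{-1063660} = - \frac{1}{1063660}$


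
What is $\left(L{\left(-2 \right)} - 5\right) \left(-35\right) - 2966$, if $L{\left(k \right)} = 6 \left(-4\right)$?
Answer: $-1951$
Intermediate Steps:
$L{\left(k \right)} = -24$
$\left(L{\left(-2 \right)} - 5\right) \left(-35\right) - 2966 = \left(-24 - 5\right) \left(-35\right) - 2966 = \left(-29\right) \left(-35\right) - 2966 = 1015 - 2966 = -1951$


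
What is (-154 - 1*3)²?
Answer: 24649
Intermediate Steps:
(-154 - 1*3)² = (-154 - 3)² = (-157)² = 24649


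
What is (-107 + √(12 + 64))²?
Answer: 11525 - 428*√19 ≈ 9659.4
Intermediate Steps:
(-107 + √(12 + 64))² = (-107 + √76)² = (-107 + 2*√19)²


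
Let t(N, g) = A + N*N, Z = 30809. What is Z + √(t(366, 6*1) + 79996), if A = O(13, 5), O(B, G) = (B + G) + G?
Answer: 30809 + 15*√951 ≈ 31272.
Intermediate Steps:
O(B, G) = B + 2*G
A = 23 (A = 13 + 2*5 = 13 + 10 = 23)
t(N, g) = 23 + N² (t(N, g) = 23 + N*N = 23 + N²)
Z + √(t(366, 6*1) + 79996) = 30809 + √((23 + 366²) + 79996) = 30809 + √((23 + 133956) + 79996) = 30809 + √(133979 + 79996) = 30809 + √213975 = 30809 + 15*√951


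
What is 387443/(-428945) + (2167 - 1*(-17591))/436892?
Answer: -80397825923/93701319470 ≈ -0.85802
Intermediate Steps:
387443/(-428945) + (2167 - 1*(-17591))/436892 = 387443*(-1/428945) + (2167 + 17591)*(1/436892) = -387443/428945 + 19758*(1/436892) = -387443/428945 + 9879/218446 = -80397825923/93701319470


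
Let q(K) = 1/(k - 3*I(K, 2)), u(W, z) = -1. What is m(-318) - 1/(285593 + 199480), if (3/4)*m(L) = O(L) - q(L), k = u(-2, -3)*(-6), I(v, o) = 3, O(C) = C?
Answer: -205455365/485073 ≈ -423.56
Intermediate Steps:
k = 6 (k = -1*(-6) = 6)
q(K) = -1/3 (q(K) = 1/(6 - 3*3) = 1/(6 - 9) = 1/(-3) = -1/3)
m(L) = 4/9 + 4*L/3 (m(L) = 4*(L - 1*(-1/3))/3 = 4*(L + 1/3)/3 = 4*(1/3 + L)/3 = 4/9 + 4*L/3)
m(-318) - 1/(285593 + 199480) = (4/9 + (4/3)*(-318)) - 1/(285593 + 199480) = (4/9 - 424) - 1/485073 = -3812/9 - 1*1/485073 = -3812/9 - 1/485073 = -205455365/485073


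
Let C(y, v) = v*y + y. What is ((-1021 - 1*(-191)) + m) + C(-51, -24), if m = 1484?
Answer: 1827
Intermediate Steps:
C(y, v) = y + v*y
((-1021 - 1*(-191)) + m) + C(-51, -24) = ((-1021 - 1*(-191)) + 1484) - 51*(1 - 24) = ((-1021 + 191) + 1484) - 51*(-23) = (-830 + 1484) + 1173 = 654 + 1173 = 1827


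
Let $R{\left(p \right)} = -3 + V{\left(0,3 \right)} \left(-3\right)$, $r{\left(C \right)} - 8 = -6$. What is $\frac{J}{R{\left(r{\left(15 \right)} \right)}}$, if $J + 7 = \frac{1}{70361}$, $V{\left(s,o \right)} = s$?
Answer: $\frac{492526}{211083} \approx 2.3333$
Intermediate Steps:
$r{\left(C \right)} = 2$ ($r{\left(C \right)} = 8 - 6 = 2$)
$J = - \frac{492526}{70361}$ ($J = -7 + \frac{1}{70361} = - \frac{492526}{70361} \approx -7.0$)
$R{\left(p \right)} = -3$ ($R{\left(p \right)} = -3 + 0 \left(-3\right) = -3 + 0 = -3$)
$\frac{J}{R{\left(r{\left(15 \right)} \right)}} = - \frac{492526}{70361 \left(-3\right)} = \left(- \frac{492526}{70361}\right) \left(- \frac{1}{3}\right) = \frac{492526}{211083}$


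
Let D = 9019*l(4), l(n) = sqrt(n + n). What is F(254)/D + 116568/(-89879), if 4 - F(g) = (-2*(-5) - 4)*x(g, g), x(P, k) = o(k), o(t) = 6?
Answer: -116568/89879 - 8*sqrt(2)/9019 ≈ -1.2982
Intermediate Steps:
x(P, k) = 6
l(n) = sqrt(2)*sqrt(n) (l(n) = sqrt(2*n) = sqrt(2)*sqrt(n))
D = 18038*sqrt(2) (D = 9019*(sqrt(2)*sqrt(4)) = 9019*(sqrt(2)*2) = 9019*(2*sqrt(2)) = 18038*sqrt(2) ≈ 25510.)
F(g) = -32 (F(g) = 4 - (-2*(-5) - 4)*6 = 4 - (10 - 4)*6 = 4 - 6*6 = 4 - 1*36 = 4 - 36 = -32)
F(254)/D + 116568/(-89879) = -32*sqrt(2)/36076 + 116568/(-89879) = -8*sqrt(2)/9019 + 116568*(-1/89879) = -8*sqrt(2)/9019 - 116568/89879 = -116568/89879 - 8*sqrt(2)/9019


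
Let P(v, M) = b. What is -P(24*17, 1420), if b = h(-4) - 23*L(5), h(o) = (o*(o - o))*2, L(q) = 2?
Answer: 46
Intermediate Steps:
h(o) = 0 (h(o) = (o*0)*2 = 0*2 = 0)
b = -46 (b = 0 - 23*2 = 0 - 46 = -46)
P(v, M) = -46
-P(24*17, 1420) = -1*(-46) = 46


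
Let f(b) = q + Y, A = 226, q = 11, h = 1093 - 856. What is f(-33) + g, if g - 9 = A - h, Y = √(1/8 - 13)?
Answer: 9 + I*√206/4 ≈ 9.0 + 3.5882*I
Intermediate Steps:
h = 237
Y = I*√206/4 (Y = √(1*(⅛) - 13) = √(⅛ - 13) = √(-103/8) = I*√206/4 ≈ 3.5882*I)
f(b) = 11 + I*√206/4
g = -2 (g = 9 + (226 - 1*237) = 9 + (226 - 237) = 9 - 11 = -2)
f(-33) + g = (11 + I*√206/4) - 2 = 9 + I*√206/4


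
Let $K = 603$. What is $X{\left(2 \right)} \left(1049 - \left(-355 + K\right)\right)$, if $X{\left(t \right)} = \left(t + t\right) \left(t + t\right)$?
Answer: $12816$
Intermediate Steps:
$X{\left(t \right)} = 4 t^{2}$ ($X{\left(t \right)} = 2 t 2 t = 4 t^{2}$)
$X{\left(2 \right)} \left(1049 - \left(-355 + K\right)\right) = 4 \cdot 2^{2} \left(1049 - \left(-355 + 603\right)\right) = 4 \cdot 4 \left(1049 - 248\right) = 16 \left(1049 - 248\right) = 16 \cdot 801 = 12816$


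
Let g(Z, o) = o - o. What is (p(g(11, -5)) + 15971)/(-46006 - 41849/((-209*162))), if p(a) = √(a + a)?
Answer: -540746118/1557629299 ≈ -0.34716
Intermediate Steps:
g(Z, o) = 0
p(a) = √2*√a (p(a) = √(2*a) = √2*√a)
(p(g(11, -5)) + 15971)/(-46006 - 41849/((-209*162))) = (√2*√0 + 15971)/(-46006 - 41849/((-209*162))) = (√2*0 + 15971)/(-46006 - 41849/(-33858)) = (0 + 15971)/(-46006 - 41849*(-1/33858)) = 15971/(-46006 + 41849/33858) = 15971/(-1557629299/33858) = 15971*(-33858/1557629299) = -540746118/1557629299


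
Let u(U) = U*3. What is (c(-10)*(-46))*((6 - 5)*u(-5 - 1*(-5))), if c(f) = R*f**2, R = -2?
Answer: 0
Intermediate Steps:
c(f) = -2*f**2
u(U) = 3*U
(c(-10)*(-46))*((6 - 5)*u(-5 - 1*(-5))) = (-2*(-10)**2*(-46))*((6 - 5)*(3*(-5 - 1*(-5)))) = (-2*100*(-46))*(1*(3*(-5 + 5))) = (-200*(-46))*(1*(3*0)) = 9200*(1*0) = 9200*0 = 0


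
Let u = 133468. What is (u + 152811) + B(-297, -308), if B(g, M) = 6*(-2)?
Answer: 286267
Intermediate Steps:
B(g, M) = -12
(u + 152811) + B(-297, -308) = (133468 + 152811) - 12 = 286279 - 12 = 286267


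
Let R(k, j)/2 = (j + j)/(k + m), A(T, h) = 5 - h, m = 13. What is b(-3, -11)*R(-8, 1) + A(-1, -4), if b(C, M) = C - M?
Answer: 77/5 ≈ 15.400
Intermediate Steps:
R(k, j) = 4*j/(13 + k) (R(k, j) = 2*((j + j)/(k + 13)) = 2*((2*j)/(13 + k)) = 2*(2*j/(13 + k)) = 4*j/(13 + k))
b(-3, -11)*R(-8, 1) + A(-1, -4) = (-3 - 1*(-11))*(4*1/(13 - 8)) + (5 - 1*(-4)) = (-3 + 11)*(4*1/5) + (5 + 4) = 8*(4*1*(⅕)) + 9 = 8*(⅘) + 9 = 32/5 + 9 = 77/5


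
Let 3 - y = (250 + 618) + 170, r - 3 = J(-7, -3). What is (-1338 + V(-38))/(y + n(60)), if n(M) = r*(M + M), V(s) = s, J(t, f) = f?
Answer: 1376/1035 ≈ 1.3295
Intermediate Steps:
r = 0 (r = 3 - 3 = 0)
y = -1035 (y = 3 - ((250 + 618) + 170) = 3 - (868 + 170) = 3 - 1*1038 = 3 - 1038 = -1035)
n(M) = 0 (n(M) = 0*(M + M) = 0*(2*M) = 0)
(-1338 + V(-38))/(y + n(60)) = (-1338 - 38)/(-1035 + 0) = -1376/(-1035) = -1376*(-1/1035) = 1376/1035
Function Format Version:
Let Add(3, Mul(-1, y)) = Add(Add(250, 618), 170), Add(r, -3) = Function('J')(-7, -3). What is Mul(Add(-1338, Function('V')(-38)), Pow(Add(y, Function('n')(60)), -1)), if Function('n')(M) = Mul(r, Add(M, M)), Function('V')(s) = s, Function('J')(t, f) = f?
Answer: Rational(1376, 1035) ≈ 1.3295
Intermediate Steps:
r = 0 (r = Add(3, -3) = 0)
y = -1035 (y = Add(3, Mul(-1, Add(Add(250, 618), 170))) = Add(3, Mul(-1, Add(868, 170))) = Add(3, Mul(-1, 1038)) = Add(3, -1038) = -1035)
Function('n')(M) = 0 (Function('n')(M) = Mul(0, Add(M, M)) = Mul(0, Mul(2, M)) = 0)
Mul(Add(-1338, Function('V')(-38)), Pow(Add(y, Function('n')(60)), -1)) = Mul(Add(-1338, -38), Pow(Add(-1035, 0), -1)) = Mul(-1376, Pow(-1035, -1)) = Mul(-1376, Rational(-1, 1035)) = Rational(1376, 1035)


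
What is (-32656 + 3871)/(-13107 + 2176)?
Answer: 28785/10931 ≈ 2.6333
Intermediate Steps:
(-32656 + 3871)/(-13107 + 2176) = -28785/(-10931) = -28785*(-1/10931) = 28785/10931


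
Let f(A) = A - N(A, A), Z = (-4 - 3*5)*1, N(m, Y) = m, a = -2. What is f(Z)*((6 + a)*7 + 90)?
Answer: 0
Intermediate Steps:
Z = -19 (Z = (-4 - 15)*1 = -19*1 = -19)
f(A) = 0 (f(A) = A - A = 0)
f(Z)*((6 + a)*7 + 90) = 0*((6 - 2)*7 + 90) = 0*(4*7 + 90) = 0*(28 + 90) = 0*118 = 0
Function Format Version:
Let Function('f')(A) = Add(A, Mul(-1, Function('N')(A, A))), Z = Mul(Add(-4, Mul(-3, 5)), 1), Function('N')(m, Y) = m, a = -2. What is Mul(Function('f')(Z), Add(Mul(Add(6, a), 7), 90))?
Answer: 0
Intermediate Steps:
Z = -19 (Z = Mul(Add(-4, -15), 1) = Mul(-19, 1) = -19)
Function('f')(A) = 0 (Function('f')(A) = Add(A, Mul(-1, A)) = 0)
Mul(Function('f')(Z), Add(Mul(Add(6, a), 7), 90)) = Mul(0, Add(Mul(Add(6, -2), 7), 90)) = Mul(0, Add(Mul(4, 7), 90)) = Mul(0, Add(28, 90)) = Mul(0, 118) = 0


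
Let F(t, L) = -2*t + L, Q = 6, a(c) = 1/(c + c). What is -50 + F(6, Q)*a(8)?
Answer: -403/8 ≈ -50.375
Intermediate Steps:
a(c) = 1/(2*c)
F(t, L) = L - 2*t
-50 + F(6, Q)*a(8) = -50 + (6 - 2*6)*((½)/8) = -50 + (6 - 12)*((½)*(⅛)) = -50 - 6*1/16 = -50 - 3/8 = -403/8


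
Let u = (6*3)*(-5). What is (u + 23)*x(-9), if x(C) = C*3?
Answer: 1809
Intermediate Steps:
x(C) = 3*C
u = -90 (u = 18*(-5) = -90)
(u + 23)*x(-9) = (-90 + 23)*(3*(-9)) = -67*(-27) = 1809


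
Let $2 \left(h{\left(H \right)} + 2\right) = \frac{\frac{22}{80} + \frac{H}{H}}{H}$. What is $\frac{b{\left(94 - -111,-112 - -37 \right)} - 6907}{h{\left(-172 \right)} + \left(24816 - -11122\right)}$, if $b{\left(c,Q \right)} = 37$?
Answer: $- \frac{94531200}{494479309} \approx -0.19117$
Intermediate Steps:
$h{\left(H \right)} = -2 + \frac{51}{80 H}$ ($h{\left(H \right)} = -2 + \frac{\left(\frac{22}{80} + \frac{H}{H}\right) \frac{1}{H}}{2} = -2 + \frac{\left(22 \cdot \frac{1}{80} + 1\right) \frac{1}{H}}{2} = -2 + \frac{\left(\frac{11}{40} + 1\right) \frac{1}{H}}{2} = -2 + \frac{\frac{51}{40} \frac{1}{H}}{2} = -2 + \frac{51}{80 H}$)
$\frac{b{\left(94 - -111,-112 - -37 \right)} - 6907}{h{\left(-172 \right)} + \left(24816 - -11122\right)} = \frac{37 - 6907}{\left(-2 + \frac{51}{80 \left(-172\right)}\right) + \left(24816 - -11122\right)} = - \frac{6870}{\left(-2 + \frac{51}{80} \left(- \frac{1}{172}\right)\right) + \left(24816 + 11122\right)} = - \frac{6870}{\left(-2 - \frac{51}{13760}\right) + 35938} = - \frac{6870}{- \frac{27571}{13760} + 35938} = - \frac{6870}{\frac{494479309}{13760}} = \left(-6870\right) \frac{13760}{494479309} = - \frac{94531200}{494479309}$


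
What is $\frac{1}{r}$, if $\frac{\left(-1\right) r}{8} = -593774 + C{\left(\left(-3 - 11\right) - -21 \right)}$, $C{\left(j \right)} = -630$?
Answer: $\frac{1}{4755232} \approx 2.1029 \cdot 10^{-7}$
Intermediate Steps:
$r = 4755232$ ($r = - 8 \left(-593774 - 630\right) = \left(-8\right) \left(-594404\right) = 4755232$)
$\frac{1}{r} = \frac{1}{4755232}$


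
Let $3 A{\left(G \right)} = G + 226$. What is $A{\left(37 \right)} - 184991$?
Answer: $- \frac{554710}{3} \approx -1.849 \cdot 10^{5}$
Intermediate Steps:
$A{\left(G \right)} = \frac{226}{3} + \frac{G}{3}$ ($A{\left(G \right)} = \frac{G + 226}{3} = \frac{226 + G}{3} = \frac{226}{3} + \frac{G}{3}$)
$A{\left(37 \right)} - 184991 = \left(\frac{226}{3} + \frac{1}{3} \cdot 37\right) - 184991 = \left(\frac{226}{3} + \frac{37}{3}\right) - 184991 = \frac{263}{3} - 184991 = - \frac{554710}{3}$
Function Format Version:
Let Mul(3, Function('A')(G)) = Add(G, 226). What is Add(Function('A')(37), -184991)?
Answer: Rational(-554710, 3) ≈ -1.8490e+5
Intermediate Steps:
Function('A')(G) = Add(Rational(226, 3), Mul(Rational(1, 3), G)) (Function('A')(G) = Mul(Rational(1, 3), Add(G, 226)) = Mul(Rational(1, 3), Add(226, G)) = Add(Rational(226, 3), Mul(Rational(1, 3), G)))
Add(Function('A')(37), -184991) = Add(Add(Rational(226, 3), Mul(Rational(1, 3), 37)), -184991) = Add(Add(Rational(226, 3), Rational(37, 3)), -184991) = Add(Rational(263, 3), -184991) = Rational(-554710, 3)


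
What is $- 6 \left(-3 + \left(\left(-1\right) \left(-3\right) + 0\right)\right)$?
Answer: $0$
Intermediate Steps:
$- 6 \left(-3 + \left(\left(-1\right) \left(-3\right) + 0\right)\right) = - 6 \left(-3 + \left(3 + 0\right)\right) = - 6 \left(-3 + 3\right) = \left(-6\right) 0 = 0$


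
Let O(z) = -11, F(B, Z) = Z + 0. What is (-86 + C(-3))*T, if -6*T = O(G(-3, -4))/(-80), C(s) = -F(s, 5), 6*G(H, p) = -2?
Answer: 1001/480 ≈ 2.0854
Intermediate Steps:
F(B, Z) = Z
G(H, p) = -⅓ (G(H, p) = (⅙)*(-2) = -⅓)
C(s) = -5 (C(s) = -1*5 = -5)
T = -11/480 (T = -(-11)/(6*(-80)) = -(-11)*(-1)/(6*80) = -⅙*11/80 = -11/480 ≈ -0.022917)
(-86 + C(-3))*T = (-86 - 5)*(-11/480) = -91*(-11/480) = 1001/480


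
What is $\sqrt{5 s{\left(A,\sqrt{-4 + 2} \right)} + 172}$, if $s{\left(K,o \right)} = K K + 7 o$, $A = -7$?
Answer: $\sqrt{417 + 35 i \sqrt{2}} \approx 20.456 + 1.2098 i$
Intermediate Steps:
$s{\left(K,o \right)} = K^{2} + 7 o$
$\sqrt{5 s{\left(A,\sqrt{-4 + 2} \right)} + 172} = \sqrt{5 \left(\left(-7\right)^{2} + 7 \sqrt{-4 + 2}\right) + 172} = \sqrt{5 \left(49 + 7 \sqrt{-2}\right) + 172} = \sqrt{5 \left(49 + 7 i \sqrt{2}\right) + 172} = \sqrt{\left(245 + 35 i \sqrt{2}\right) + 172} = \sqrt{417 + 35 i \sqrt{2}}$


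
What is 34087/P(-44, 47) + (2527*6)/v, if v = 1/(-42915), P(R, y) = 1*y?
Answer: -30581795723/47 ≈ -6.5068e+8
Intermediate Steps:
P(R, y) = y
v = -1/42915 ≈ -2.3302e-5
34087/P(-44, 47) + (2527*6)/v = 34087/47 + (2527*6)/(-1/42915) = 34087*(1/47) + 15162*(-42915) = 34087/47 - 650677230 = -30581795723/47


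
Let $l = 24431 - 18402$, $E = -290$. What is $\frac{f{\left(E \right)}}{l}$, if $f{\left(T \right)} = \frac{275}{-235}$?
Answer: $- \frac{55}{283363} \approx -0.0001941$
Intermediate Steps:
$f{\left(T \right)} = - \frac{55}{47}$ ($f{\left(T \right)} = 275 \left(- \frac{1}{235}\right) = - \frac{55}{47}$)
$l = 6029$ ($l = 24431 - 18402 = 6029$)
$\frac{f{\left(E \right)}}{l} = - \frac{55}{47 \cdot 6029} = \left(- \frac{55}{47}\right) \frac{1}{6029} = - \frac{55}{283363}$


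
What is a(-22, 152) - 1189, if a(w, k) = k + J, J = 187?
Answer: -850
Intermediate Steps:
a(w, k) = 187 + k (a(w, k) = k + 187 = 187 + k)
a(-22, 152) - 1189 = (187 + 152) - 1189 = 339 - 1189 = -850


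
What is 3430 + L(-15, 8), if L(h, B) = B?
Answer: 3438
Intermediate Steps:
3430 + L(-15, 8) = 3430 + 8 = 3438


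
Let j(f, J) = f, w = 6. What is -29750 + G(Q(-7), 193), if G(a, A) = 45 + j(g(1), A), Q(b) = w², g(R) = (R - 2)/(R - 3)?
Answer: -59409/2 ≈ -29705.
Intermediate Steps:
g(R) = (-2 + R)/(-3 + R)
Q(b) = 36 (Q(b) = 6² = 36)
G(a, A) = 91/2 (G(a, A) = 45 + (-2 + 1)/(-3 + 1) = 45 - 1/(-2) = 45 - ½*(-1) = 45 + ½ = 91/2)
-29750 + G(Q(-7), 193) = -29750 + 91/2 = -59409/2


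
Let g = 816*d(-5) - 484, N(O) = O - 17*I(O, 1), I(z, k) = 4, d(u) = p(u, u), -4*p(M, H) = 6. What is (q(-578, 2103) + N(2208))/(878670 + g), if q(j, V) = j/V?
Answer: 2249921/922125543 ≈ 0.0024399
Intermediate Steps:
p(M, H) = -3/2 (p(M, H) = -1/4*6 = -3/2)
d(u) = -3/2
N(O) = -68 + O (N(O) = O - 17*4 = O - 68 = -68 + O)
g = -1708 (g = 816*(-3/2) - 484 = -1224 - 484 = -1708)
(q(-578, 2103) + N(2208))/(878670 + g) = (-578/2103 + (-68 + 2208))/(878670 - 1708) = (-578*1/2103 + 2140)/876962 = (-578/2103 + 2140)*(1/876962) = (4499842/2103)*(1/876962) = 2249921/922125543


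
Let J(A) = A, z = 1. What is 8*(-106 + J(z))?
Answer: -840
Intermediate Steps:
8*(-106 + J(z)) = 8*(-106 + 1) = 8*(-105) = -840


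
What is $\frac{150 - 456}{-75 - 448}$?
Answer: $\frac{306}{523} \approx 0.58509$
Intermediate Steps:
$\frac{150 - 456}{-75 - 448} = - \frac{306}{-523} = \left(-306\right) \left(- \frac{1}{523}\right) = \frac{306}{523}$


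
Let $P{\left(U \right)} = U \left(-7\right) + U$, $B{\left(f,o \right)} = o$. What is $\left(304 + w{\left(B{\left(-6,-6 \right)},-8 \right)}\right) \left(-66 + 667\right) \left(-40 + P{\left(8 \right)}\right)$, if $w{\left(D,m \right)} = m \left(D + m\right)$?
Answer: $-22001408$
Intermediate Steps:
$P{\left(U \right)} = - 6 U$ ($P{\left(U \right)} = - 7 U + U = - 6 U$)
$\left(304 + w{\left(B{\left(-6,-6 \right)},-8 \right)}\right) \left(-66 + 667\right) \left(-40 + P{\left(8 \right)}\right) = \left(304 - 8 \left(-6 - 8\right)\right) \left(-66 + 667\right) \left(-40 - 48\right) = \left(304 - -112\right) 601 \left(-40 - 48\right) = \left(304 + 112\right) 601 \left(-88\right) = 416 \left(-52888\right) = -22001408$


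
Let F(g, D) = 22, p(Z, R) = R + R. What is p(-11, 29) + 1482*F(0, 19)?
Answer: 32662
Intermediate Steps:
p(Z, R) = 2*R
p(-11, 29) + 1482*F(0, 19) = 2*29 + 1482*22 = 58 + 32604 = 32662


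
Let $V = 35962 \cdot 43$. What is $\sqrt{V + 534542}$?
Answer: $6 \sqrt{57803} \approx 1442.5$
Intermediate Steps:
$V = 1546366$
$\sqrt{V + 534542} = \sqrt{1546366 + 534542} = \sqrt{2080908} = 6 \sqrt{57803}$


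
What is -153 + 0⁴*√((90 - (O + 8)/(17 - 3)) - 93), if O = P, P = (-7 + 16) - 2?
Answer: -153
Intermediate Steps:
P = 7 (P = 9 - 2 = 7)
O = 7
-153 + 0⁴*√((90 - (O + 8)/(17 - 3)) - 93) = -153 + 0⁴*√((90 - (7 + 8)/(17 - 3)) - 93) = -153 + 0*√((90 - 15/14) - 93) = -153 + 0*√(1245/14 - 93) = -153 + 0*√(-57/14) = -153 + 0*(I*√798/14) = -153 + 0 = -153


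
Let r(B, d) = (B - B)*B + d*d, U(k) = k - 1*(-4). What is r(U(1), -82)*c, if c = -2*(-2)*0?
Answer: 0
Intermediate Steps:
U(k) = 4 + k (U(k) = k + 4 = 4 + k)
r(B, d) = d² (r(B, d) = 0*B + d² = 0 + d² = d²)
c = 0 (c = 4*0 = 0)
r(U(1), -82)*c = (-82)²*0 = 6724*0 = 0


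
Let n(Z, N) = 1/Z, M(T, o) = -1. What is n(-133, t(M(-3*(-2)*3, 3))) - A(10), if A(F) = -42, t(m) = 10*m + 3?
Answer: 5585/133 ≈ 41.992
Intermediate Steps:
t(m) = 3 + 10*m
n(-133, t(M(-3*(-2)*3, 3))) - A(10) = 1/(-133) - 1*(-42) = -1/133 + 42 = 5585/133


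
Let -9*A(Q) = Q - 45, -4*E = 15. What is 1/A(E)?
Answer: 12/65 ≈ 0.18462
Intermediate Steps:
E = -15/4 (E = -1/4*15 = -15/4 ≈ -3.7500)
A(Q) = 5 - Q/9 (A(Q) = -(Q - 45)/9 = -(-45 + Q)/9 = 5 - Q/9)
1/A(E) = 1/(5 - 1/9*(-15/4)) = 1/(5 + 5/12) = 1/(65/12) = 12/65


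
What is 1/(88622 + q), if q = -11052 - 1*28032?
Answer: 1/49538 ≈ 2.0187e-5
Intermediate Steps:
q = -39084 (q = -11052 - 28032 = -39084)
1/(88622 + q) = 1/(88622 - 39084) = 1/49538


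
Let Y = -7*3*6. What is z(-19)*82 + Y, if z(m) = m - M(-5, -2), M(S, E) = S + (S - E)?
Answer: -1028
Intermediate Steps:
M(S, E) = -E + 2*S
Y = -126 (Y = -21*6 = -126)
z(m) = 8 + m (z(m) = m - (-1*(-2) + 2*(-5)) = m - (2 - 10) = m - 1*(-8) = m + 8 = 8 + m)
z(-19)*82 + Y = (8 - 19)*82 - 126 = -11*82 - 126 = -902 - 126 = -1028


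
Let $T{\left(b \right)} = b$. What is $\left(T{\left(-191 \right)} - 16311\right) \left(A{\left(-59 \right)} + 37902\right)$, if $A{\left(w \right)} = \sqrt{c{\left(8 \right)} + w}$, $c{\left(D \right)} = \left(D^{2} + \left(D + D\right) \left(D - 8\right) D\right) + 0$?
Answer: $-625458804 - 16502 \sqrt{5} \approx -6.255 \cdot 10^{8}$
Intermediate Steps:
$c{\left(D \right)} = D^{2} + 2 D^{2} \left(-8 + D\right)$ ($c{\left(D \right)} = \left(D^{2} + 2 D \left(-8 + D\right) D\right) + 0 = \left(D^{2} + 2 D^{2} \left(-8 + D\right)\right) + 0 = D^{2} + 2 D^{2} \left(-8 + D\right)$)
$A{\left(w \right)} = \sqrt{64 + w}$ ($A{\left(w \right)} = \sqrt{8^{2} \left(-15 + 2 \cdot 8\right) + w} = \sqrt{64 \left(-15 + 16\right) + w} = \sqrt{64 \cdot 1 + w} = \sqrt{64 + w}$)
$\left(T{\left(-191 \right)} - 16311\right) \left(A{\left(-59 \right)} + 37902\right) = \left(-191 - 16311\right) \left(\sqrt{64 - 59} + 37902\right) = - 16502 \left(\sqrt{5} + 37902\right) = - 16502 \left(37902 + \sqrt{5}\right) = -625458804 - 16502 \sqrt{5}$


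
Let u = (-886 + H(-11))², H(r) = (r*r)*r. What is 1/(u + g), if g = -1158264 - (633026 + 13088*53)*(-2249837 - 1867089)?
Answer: 1/5461888311765 ≈ 1.8309e-13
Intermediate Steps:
H(r) = r³ (H(r) = r²*r = r³)
g = 5461883396676 (g = -1158264 - (633026 + 693664)*(-4116926) = -1158264 - 1326690*(-4116926) = -1158264 - 1*(-5461884554940) = -1158264 + 5461884554940 = 5461883396676)
u = 4915089 (u = (-886 + (-11)³)² = (-886 - 1331)² = (-2217)² = 4915089)
1/(u + g) = 1/(4915089 + 5461883396676) = 1/5461888311765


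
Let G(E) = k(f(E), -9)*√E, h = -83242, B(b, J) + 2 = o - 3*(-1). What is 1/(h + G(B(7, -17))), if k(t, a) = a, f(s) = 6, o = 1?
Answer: -41621/3464615201 + 9*√2/6929230402 ≈ -1.2011e-5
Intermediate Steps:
B(b, J) = 2 (B(b, J) = -2 + (1 - 3*(-1)) = -2 + (1 + 3) = -2 + 4 = 2)
G(E) = -9*√E
1/(h + G(B(7, -17))) = 1/(-83242 - 9*√2)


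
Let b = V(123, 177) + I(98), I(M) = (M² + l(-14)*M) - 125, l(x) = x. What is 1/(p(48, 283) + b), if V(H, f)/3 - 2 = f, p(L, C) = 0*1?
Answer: 1/8644 ≈ 0.00011569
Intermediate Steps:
p(L, C) = 0
V(H, f) = 6 + 3*f
I(M) = -125 + M² - 14*M (I(M) = (M² - 14*M) - 125 = -125 + M² - 14*M)
b = 8644 (b = (6 + 3*177) + (-125 + 98² - 14*98) = (6 + 531) + (-125 + 9604 - 1372) = 537 + 8107 = 8644)
1/(p(48, 283) + b) = 1/(0 + 8644) = 1/8644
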